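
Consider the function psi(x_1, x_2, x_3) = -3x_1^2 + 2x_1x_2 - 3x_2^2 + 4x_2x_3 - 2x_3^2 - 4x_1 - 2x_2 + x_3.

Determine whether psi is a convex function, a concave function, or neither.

concave

psi is quadratic, so its Hessian is the constant matrix H = [[-6, 2, 0], [2, -6, 4], [0, 4, -4]].
Leading principal minors: -6, 32, -32.
Signs alternate −, +, − ⇒ H ≺ 0 ⇒ concave.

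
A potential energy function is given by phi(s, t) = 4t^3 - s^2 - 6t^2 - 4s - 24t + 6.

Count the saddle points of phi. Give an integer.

phi separates as a function of s plus a function of t, so ∇phi=0 decouples.
∂phi/∂s = -2(s + 2) = 0 at s ∈ {-2}; ∂phi/∂t = 12(t - 2)(t + 1) = 0 at t ∈ {-1, 2}.
The Hessian is diagonal: diag(phi_ss, phi_tt). Second derivatives: phi_ss(-2)=-2; phi_tt(-1)=-36, phi_tt(2)=36.
Saddle points occur where the two diagonal entries have opposite signs: (-2, 2). Count: 1.

1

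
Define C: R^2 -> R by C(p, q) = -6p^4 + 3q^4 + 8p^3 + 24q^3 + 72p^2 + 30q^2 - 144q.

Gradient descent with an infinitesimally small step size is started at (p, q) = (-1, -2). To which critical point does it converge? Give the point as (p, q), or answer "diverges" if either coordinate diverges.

(0, 1)

C is separable, so gradient descent decouples: p follows -∂C/∂p, q follows -∂C/∂q.
∂C/∂p = -24p(p - 3)(p + 2); at p=-1 this is -96, so p increases.
∂C/∂q = 12(q - 1)(q + 3)(q + 4); at q=-2 this is -72, so q increases.
p converges to its nearest critical value 0 (a local min of the p-part); q converges to 1. The iterate converges to (0, 1).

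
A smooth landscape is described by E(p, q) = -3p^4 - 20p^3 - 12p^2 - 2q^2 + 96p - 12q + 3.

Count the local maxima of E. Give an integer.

E separates as a function of p plus a function of q, so ∇E=0 decouples.
∂E/∂p = -12(p - 1)(p + 2)(p + 4) = 0 at p ∈ {-4, -2, 1}; ∂E/∂q = -4(q + 3) = 0 at q ∈ {-3}.
The Hessian is diagonal: diag(E_pp, E_qq). Second derivatives: E_pp(-4)=-120, E_pp(-2)=72, E_pp(1)=-180; E_qq(-3)=-4.
Local maxima occur where both diagonal entries negative: (-4, -3), (1, -3). Count: 2.

2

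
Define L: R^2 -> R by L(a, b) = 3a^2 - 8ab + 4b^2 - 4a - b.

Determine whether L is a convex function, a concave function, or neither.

L is quadratic, so its Hessian is the constant matrix H = [[6, -8], [-8, 8]].
det(H) = -16, tr(H) = 14.
det(H) < 0, so H is indefinite: neither convex nor concave.

neither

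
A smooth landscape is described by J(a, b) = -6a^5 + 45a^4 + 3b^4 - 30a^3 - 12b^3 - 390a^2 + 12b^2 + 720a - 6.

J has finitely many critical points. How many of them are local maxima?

2

J separates as a function of a plus a function of b, so ∇J=0 decouples.
∂J/∂a = -30(a - 4)(a - 3)(a - 1)(a + 2) = 0 at a ∈ {-2, 1, 3, 4}; ∂J/∂b = 12b(b - 2)(b - 1) = 0 at b ∈ {0, 1, 2}.
The Hessian is diagonal: diag(J_aa, J_bb). Second derivatives: J_aa(-2)=2700, J_aa(1)=-540, J_aa(3)=300, J_aa(4)=-540; J_bb(0)=24, J_bb(1)=-12, J_bb(2)=24.
Local maxima occur where both diagonal entries negative: (1, 1), (4, 1). Count: 2.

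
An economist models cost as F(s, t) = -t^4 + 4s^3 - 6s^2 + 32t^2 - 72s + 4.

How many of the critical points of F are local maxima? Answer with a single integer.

F separates as a function of s plus a function of t, so ∇F=0 decouples.
∂F/∂s = 12(s - 3)(s + 2) = 0 at s ∈ {-2, 3}; ∂F/∂t = -4t(t - 4)(t + 4) = 0 at t ∈ {-4, 0, 4}.
The Hessian is diagonal: diag(F_ss, F_tt). Second derivatives: F_ss(-2)=-60, F_ss(3)=60; F_tt(-4)=-128, F_tt(0)=64, F_tt(4)=-128.
Local maxima occur where both diagonal entries negative: (-2, -4), (-2, 4). Count: 2.

2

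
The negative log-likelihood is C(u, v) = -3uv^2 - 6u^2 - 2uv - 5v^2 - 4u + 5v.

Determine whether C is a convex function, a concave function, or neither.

neither

The term -3uv^2 is cubic, so the Hessian is not constant.
∂²C/∂v² = -6u - 10, which takes both signs as u varies (negative for sufficiently large u). A diagonal entry of the Hessian changing sign means the Hessian is neither positive- nor negative-semidefinite on all of R^2.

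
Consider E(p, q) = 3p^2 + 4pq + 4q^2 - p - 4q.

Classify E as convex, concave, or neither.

E is quadratic, so its Hessian is the constant matrix H = [[6, 4], [4, 8]].
det(H) = 32, tr(H) = 14.
det(H) > 0 and tr(H) > 0, so H is positive definite everywhere: convex.

convex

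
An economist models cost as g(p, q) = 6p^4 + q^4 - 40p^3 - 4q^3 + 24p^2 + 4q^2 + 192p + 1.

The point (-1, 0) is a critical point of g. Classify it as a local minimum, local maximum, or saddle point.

local minimum

The mixed partial ∂²g/∂p∂q is 0, so the Hessian at any point is diag(g_pp, g_qq) = diag(24(3p^2 - 10p + 2), 4(3q^2 - 6q + 2)).
At (-1, 0): H = diag(360, 8).
Both eigenvalues are positive, so H is positive definite: a local minimum.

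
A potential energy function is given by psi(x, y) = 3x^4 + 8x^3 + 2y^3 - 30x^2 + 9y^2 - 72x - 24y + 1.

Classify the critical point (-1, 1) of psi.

saddle point

The mixed partial ∂²psi/∂x∂y is 0, so the Hessian at any point is diag(psi_xx, psi_yy) = diag(12(3x^2 + 4x - 5), 6(2y + 3)).
At (-1, 1): H = diag(-72, 30).
The eigenvalues have opposite signs, so H is indefinite: a saddle point.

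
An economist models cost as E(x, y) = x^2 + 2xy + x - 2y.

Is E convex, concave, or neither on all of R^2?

neither

E is quadratic, so its Hessian is the constant matrix H = [[2, 2], [2, 0]].
det(H) = -4, tr(H) = 2.
det(H) < 0, so H is indefinite: neither convex nor concave.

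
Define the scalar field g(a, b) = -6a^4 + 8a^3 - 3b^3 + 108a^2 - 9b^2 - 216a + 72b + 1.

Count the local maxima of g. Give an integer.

g separates as a function of a plus a function of b, so ∇g=0 decouples.
∂g/∂a = -24(a - 3)(a - 1)(a + 3) = 0 at a ∈ {-3, 1, 3}; ∂g/∂b = -9(b - 2)(b + 4) = 0 at b ∈ {-4, 2}.
The Hessian is diagonal: diag(g_aa, g_bb). Second derivatives: g_aa(-3)=-576, g_aa(1)=192, g_aa(3)=-288; g_bb(-4)=54, g_bb(2)=-54.
Local maxima occur where both diagonal entries negative: (-3, 2), (3, 2). Count: 2.

2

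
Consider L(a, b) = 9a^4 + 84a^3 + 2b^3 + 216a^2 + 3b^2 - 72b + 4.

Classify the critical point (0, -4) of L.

The mixed partial ∂²L/∂a∂b is 0, so the Hessian at any point is diag(L_aa, L_bb) = diag(36(3a^2 + 14a + 12), 6(2b + 1)).
At (0, -4): H = diag(432, -42).
The eigenvalues have opposite signs, so H is indefinite: a saddle point.

saddle point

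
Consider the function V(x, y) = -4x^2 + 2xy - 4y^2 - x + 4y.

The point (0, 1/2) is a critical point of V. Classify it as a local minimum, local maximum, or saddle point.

local maximum

The Hessian of V is constant: H = [[-8, 2], [2, -8]].
det(H) = (-8)·(-8) − 2² = 60.
det(H) > 0 and tr(H) = -16 < 0, so H is negative definite and the point is a local maximum.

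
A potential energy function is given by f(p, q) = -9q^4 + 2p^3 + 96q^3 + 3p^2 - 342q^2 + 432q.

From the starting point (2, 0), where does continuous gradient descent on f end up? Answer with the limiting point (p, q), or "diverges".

diverges

f is separable, so gradient descent decouples: p follows -∂f/∂p, q follows -∂f/∂q.
∂f/∂p = 6p(p + 1); at p=2 this is 36, so p decreases.
∂f/∂q = -36(q - 4)(q - 3)(q - 1); at q=0 this is 432, so q decreases.
The q-coordinate has no critical point in that direction and runs off to infinity.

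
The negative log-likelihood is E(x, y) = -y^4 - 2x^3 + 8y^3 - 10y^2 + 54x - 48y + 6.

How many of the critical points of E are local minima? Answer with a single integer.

1

E separates as a function of x plus a function of y, so ∇E=0 decouples.
∂E/∂x = -6(x - 3)(x + 3) = 0 at x ∈ {-3, 3}; ∂E/∂y = -4(y - 4)(y - 3)(y + 1) = 0 at y ∈ {-1, 3, 4}.
The Hessian is diagonal: diag(E_xx, E_yy). Second derivatives: E_xx(-3)=36, E_xx(3)=-36; E_yy(-1)=-80, E_yy(3)=16, E_yy(4)=-20.
Local minima occur where both diagonal entries positive: (-3, 3). Count: 1.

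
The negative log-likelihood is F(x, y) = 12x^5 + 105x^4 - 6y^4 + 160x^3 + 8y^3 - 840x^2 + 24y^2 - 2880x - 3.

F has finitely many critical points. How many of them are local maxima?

F separates as a function of x plus a function of y, so ∇F=0 decouples.
∂F/∂x = 60(x - 2)(x + 2)(x + 3)(x + 4) = 0 at x ∈ {-4, -3, -2, 2}; ∂F/∂y = -24y(y - 2)(y + 1) = 0 at y ∈ {-1, 0, 2}.
The Hessian is diagonal: diag(F_xx, F_yy). Second derivatives: F_xx(-4)=-720, F_xx(-3)=300, F_xx(-2)=-480, F_xx(2)=7200; F_yy(-1)=-72, F_yy(0)=48, F_yy(2)=-144.
Local maxima occur where both diagonal entries negative: (-4, -1), (-4, 2), (-2, -1), (-2, 2). Count: 4.

4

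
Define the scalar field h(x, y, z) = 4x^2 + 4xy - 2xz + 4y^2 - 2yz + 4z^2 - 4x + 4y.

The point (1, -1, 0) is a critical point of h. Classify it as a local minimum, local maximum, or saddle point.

local minimum

The Hessian is constant: H = [[8, 4, -2], [4, 8, -2], [-2, -2, 8]].
Leading principal minors: Δ₁ = 8, Δ₂ = 48, Δ₃ = 352.
All leading minors are positive, so H is positive definite: a local minimum.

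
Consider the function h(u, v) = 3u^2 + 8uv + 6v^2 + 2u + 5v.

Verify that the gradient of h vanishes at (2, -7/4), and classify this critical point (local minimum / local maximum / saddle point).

local minimum

∇h = (6u + 8v + 2, 8u + 12v + 5); substituting (2, -7/4) gives ∇h = (0, 0), so (2, -7/4) is indeed a critical point.
The Hessian of h is constant: H = [[6, 8], [8, 12]].
det(H) = 6·12 − 8² = 8.
det(H) > 0 and tr(H) = 18 > 0, so H is positive definite and the point is a local minimum.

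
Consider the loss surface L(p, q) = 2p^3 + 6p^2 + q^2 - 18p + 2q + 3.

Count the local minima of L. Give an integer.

L separates as a function of p plus a function of q, so ∇L=0 decouples.
∂L/∂p = 6(p - 1)(p + 3) = 0 at p ∈ {-3, 1}; ∂L/∂q = 2(q + 1) = 0 at q ∈ {-1}.
The Hessian is diagonal: diag(L_pp, L_qq). Second derivatives: L_pp(-3)=-24, L_pp(1)=24; L_qq(-1)=2.
Local minima occur where both diagonal entries positive: (1, -1). Count: 1.

1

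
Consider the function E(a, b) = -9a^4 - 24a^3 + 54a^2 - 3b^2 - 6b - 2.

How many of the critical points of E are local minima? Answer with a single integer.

0

E separates as a function of a plus a function of b, so ∇E=0 decouples.
∂E/∂a = -36a(a - 1)(a + 3) = 0 at a ∈ {-3, 0, 1}; ∂E/∂b = -6(b + 1) = 0 at b ∈ {-1}.
The Hessian is diagonal: diag(E_aa, E_bb). Second derivatives: E_aa(-3)=-432, E_aa(0)=108, E_aa(1)=-144; E_bb(-1)=-6.
Local minima occur where both diagonal entries positive: none. Count: 0.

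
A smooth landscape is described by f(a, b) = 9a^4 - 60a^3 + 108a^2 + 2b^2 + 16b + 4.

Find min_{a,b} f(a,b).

-28

f(a,b) separates as P(a) + Q(b) + 4, so its minimum is min P + min Q + 4.
P'(a) = 36a(a - 3)(a - 2) vanishes at a ∈ {0, 2, 3}; Q'(b) = 4b + 16 vanishes at b ∈ {-4}.
Local minima of P (where P''>0): P(0)=0, P(3)=81. Local minima of Q: Q(-4)=-32.
So the global minimum of f is P(0) + Q(-4) + 4 = 0 − 32 + 4 = -28, attained at (0, -4).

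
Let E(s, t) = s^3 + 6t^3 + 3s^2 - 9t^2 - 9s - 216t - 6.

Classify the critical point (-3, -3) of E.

local maximum

The mixed partial ∂²E/∂s∂t is 0, so the Hessian at any point is diag(E_ss, E_tt) = diag(6(s + 1), 18(2t - 1)).
At (-3, -3): H = diag(-12, -126).
Both eigenvalues are negative, so H is negative definite: a local maximum.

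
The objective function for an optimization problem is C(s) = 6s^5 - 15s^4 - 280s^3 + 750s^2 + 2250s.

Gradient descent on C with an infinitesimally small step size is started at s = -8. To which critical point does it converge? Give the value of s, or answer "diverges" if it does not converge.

C'(s) = 30(s - 5)(s - 3)(s + 1)(s + 5), so C'(-8) = 90090.
Gradient descent moves in the -C' direction, i.e. s is decreasing.
There is no critical point below s=-8, and C' keeps the same sign, so the iterate runs off to −∞.

diverges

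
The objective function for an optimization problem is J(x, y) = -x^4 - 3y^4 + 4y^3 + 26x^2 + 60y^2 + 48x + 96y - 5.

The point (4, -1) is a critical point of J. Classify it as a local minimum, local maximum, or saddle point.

The mixed partial ∂²J/∂x∂y is 0, so the Hessian at any point is diag(J_xx, J_yy) = diag(4(-3x^2 + 13), 12(-3y^2 + 2y + 10)).
At (4, -1): H = diag(-140, 60).
The eigenvalues have opposite signs, so H is indefinite: a saddle point.

saddle point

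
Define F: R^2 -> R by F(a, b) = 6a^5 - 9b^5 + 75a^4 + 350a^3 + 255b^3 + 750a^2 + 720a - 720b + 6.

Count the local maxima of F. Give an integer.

F separates as a function of a plus a function of b, so ∇F=0 decouples.
∂F/∂a = 30(a + 1)(a + 2)(a + 3)(a + 4) = 0 at a ∈ {-4, -3, -2, -1}; ∂F/∂b = -45(b - 4)(b - 1)(b + 1)(b + 4) = 0 at b ∈ {-4, -1, 1, 4}.
The Hessian is diagonal: diag(F_aa, F_bb). Second derivatives: F_aa(-4)=-180, F_aa(-3)=60, F_aa(-2)=-60, F_aa(-1)=180; F_bb(-4)=5400, F_bb(-1)=-1350, F_bb(1)=1350, F_bb(4)=-5400.
Local maxima occur where both diagonal entries negative: (-4, -1), (-4, 4), (-2, -1), (-2, 4). Count: 4.

4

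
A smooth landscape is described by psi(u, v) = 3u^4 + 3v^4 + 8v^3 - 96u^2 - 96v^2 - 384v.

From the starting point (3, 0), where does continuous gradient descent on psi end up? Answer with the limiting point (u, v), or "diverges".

psi is separable, so gradient descent decouples: u follows -∂psi/∂u, v follows -∂psi/∂v.
∂psi/∂u = 12u(u - 4)(u + 4); at u=3 this is -252, so u increases.
∂psi/∂v = 12(v - 4)(v + 2)(v + 4); at v=0 this is -384, so v increases.
u converges to its nearest critical value 4 (a local min of the u-part); v converges to 4. The iterate converges to (4, 4).

(4, 4)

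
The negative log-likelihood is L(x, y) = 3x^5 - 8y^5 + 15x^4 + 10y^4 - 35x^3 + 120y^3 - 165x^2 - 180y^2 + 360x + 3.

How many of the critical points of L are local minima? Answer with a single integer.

L separates as a function of x plus a function of y, so ∇L=0 decouples.
∂L/∂x = 15(x - 2)(x - 1)(x + 3)(x + 4) = 0 at x ∈ {-4, -3, 1, 2}; ∂L/∂y = -40y(y - 3)(y - 1)(y + 3) = 0 at y ∈ {-3, 0, 1, 3}.
The Hessian is diagonal: diag(L_xx, L_yy). Second derivatives: L_xx(-4)=-450, L_xx(-3)=300, L_xx(1)=-300, L_xx(2)=450; L_yy(-3)=2880, L_yy(0)=-360, L_yy(1)=320, L_yy(3)=-1440.
Local minima occur where both diagonal entries positive: (-3, -3), (-3, 1), (2, -3), (2, 1). Count: 4.

4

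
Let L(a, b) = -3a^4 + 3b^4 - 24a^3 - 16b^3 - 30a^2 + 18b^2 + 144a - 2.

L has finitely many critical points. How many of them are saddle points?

5

L separates as a function of a plus a function of b, so ∇L=0 decouples.
∂L/∂a = -12(a - 1)(a + 3)(a + 4) = 0 at a ∈ {-4, -3, 1}; ∂L/∂b = 12b(b - 3)(b - 1) = 0 at b ∈ {0, 1, 3}.
The Hessian is diagonal: diag(L_aa, L_bb). Second derivatives: L_aa(-4)=-60, L_aa(-3)=48, L_aa(1)=-240; L_bb(0)=36, L_bb(1)=-24, L_bb(3)=72.
Saddle points occur where the two diagonal entries have opposite signs: (-4, 0), (-4, 3), (-3, 1), (1, 0), (1, 3). Count: 5.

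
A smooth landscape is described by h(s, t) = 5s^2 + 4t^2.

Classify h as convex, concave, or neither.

convex

h is quadratic, so its Hessian is the constant matrix H = [[10, 0], [0, 8]].
det(H) = 80, tr(H) = 18.
det(H) > 0 and tr(H) > 0, so H is positive definite everywhere: convex.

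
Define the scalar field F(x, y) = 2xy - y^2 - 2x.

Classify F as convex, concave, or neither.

F is quadratic, so its Hessian is the constant matrix H = [[0, 2], [2, -2]].
det(H) = -4, tr(H) = -2.
det(H) < 0, so H is indefinite: neither convex nor concave.

neither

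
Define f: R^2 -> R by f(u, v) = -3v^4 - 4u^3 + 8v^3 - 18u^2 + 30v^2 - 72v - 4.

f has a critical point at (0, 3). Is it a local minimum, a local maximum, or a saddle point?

The mixed partial ∂²f/∂u∂v is 0, so the Hessian at any point is diag(f_uu, f_vv) = diag(-12(2u + 3), 12(-3v^2 + 4v + 5)).
At (0, 3): H = diag(-36, -120).
Both eigenvalues are negative, so H is negative definite: a local maximum.

local maximum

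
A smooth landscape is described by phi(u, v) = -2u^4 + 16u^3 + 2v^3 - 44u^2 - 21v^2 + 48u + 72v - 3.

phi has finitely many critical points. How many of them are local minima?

1

phi separates as a function of u plus a function of v, so ∇phi=0 decouples.
∂phi/∂u = -8(u - 3)(u - 2)(u - 1) = 0 at u ∈ {1, 2, 3}; ∂phi/∂v = 6(v - 4)(v - 3) = 0 at v ∈ {3, 4}.
The Hessian is diagonal: diag(phi_uu, phi_vv). Second derivatives: phi_uu(1)=-16, phi_uu(2)=8, phi_uu(3)=-16; phi_vv(3)=-6, phi_vv(4)=6.
Local minima occur where both diagonal entries positive: (2, 4). Count: 1.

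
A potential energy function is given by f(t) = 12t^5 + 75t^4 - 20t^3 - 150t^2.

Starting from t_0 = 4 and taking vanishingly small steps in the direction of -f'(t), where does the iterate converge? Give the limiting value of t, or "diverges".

1

f'(t) = 60t(t - 1)(t + 1)(t + 5), so f'(4) = 32400.
Gradient descent moves in the -f' direction, i.e. t is decreasing.
The nearest critical point in that direction is t = 1, where f'' = 720 > 0 (a local minimum). The iterate converges there.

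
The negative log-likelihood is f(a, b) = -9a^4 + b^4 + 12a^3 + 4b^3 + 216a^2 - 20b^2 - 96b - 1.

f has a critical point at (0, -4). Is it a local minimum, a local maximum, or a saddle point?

local minimum

The mixed partial ∂²f/∂a∂b is 0, so the Hessian at any point is diag(f_aa, f_bb) = diag(36(-3a^2 + 2a + 12), 4(3b^2 + 6b - 10)).
At (0, -4): H = diag(432, 56).
Both eigenvalues are positive, so H is positive definite: a local minimum.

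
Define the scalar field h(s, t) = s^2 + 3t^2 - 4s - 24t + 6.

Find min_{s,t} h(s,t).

-46

h(s,t) separates as P(s) + Q(t) + 6, so its minimum is min P + min Q + 6.
P'(s) = 2s - 4 vanishes at s ∈ {2}; Q'(t) = 6(t - 4) vanishes at t ∈ {4}.
Local minima of P (where P''>0): P(2)=-4. Local minima of Q: Q(4)=-48.
So the global minimum of h is P(2) + Q(4) + 6 = -4 − 48 + 6 = -46, attained at (2, 4).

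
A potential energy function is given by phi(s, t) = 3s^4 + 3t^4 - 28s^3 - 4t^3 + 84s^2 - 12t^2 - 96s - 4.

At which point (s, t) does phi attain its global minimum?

phi(s,t) separates as P(s) + Q(t) − 4, so its minimum is min P + min Q − 4.
P'(s) = 12(s - 4)(s - 2)(s - 1) vanishes at s ∈ {1, 2, 4}; Q'(t) = 12t(t - 2)(t + 1) vanishes at t ∈ {-1, 0, 2}.
Local minima of P (where P''>0): P(1)=-37, P(4)=-64. Local minima of Q: Q(-1)=-5, Q(2)=-32.
So the global minimum of phi is P(4) + Q(2) − 4 = -64 − 32 − 4 = -100, attained at (4, 2).

(4, 2)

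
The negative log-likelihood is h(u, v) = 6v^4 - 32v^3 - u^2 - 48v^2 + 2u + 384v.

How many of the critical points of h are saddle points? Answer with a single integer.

2

h separates as a function of u plus a function of v, so ∇h=0 decouples.
∂h/∂u = -2(u - 1) = 0 at u ∈ {1}; ∂h/∂v = 24(v - 4)(v - 2)(v + 2) = 0 at v ∈ {-2, 2, 4}.
The Hessian is diagonal: diag(h_uu, h_vv). Second derivatives: h_uu(1)=-2; h_vv(-2)=576, h_vv(2)=-192, h_vv(4)=288.
Saddle points occur where the two diagonal entries have opposite signs: (1, -2), (1, 4). Count: 2.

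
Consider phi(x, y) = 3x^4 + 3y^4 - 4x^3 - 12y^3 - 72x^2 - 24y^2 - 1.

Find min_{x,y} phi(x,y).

phi(x,y) separates as P(x) + Q(y) − 1, so its minimum is min P + min Q − 1.
P'(x) = 12x(x - 4)(x + 3) vanishes at x ∈ {-3, 0, 4}; Q'(y) = 12y(y - 4)(y + 1) vanishes at y ∈ {-1, 0, 4}.
Local minima of P (where P''>0): P(-3)=-297, P(4)=-640. Local minima of Q: Q(-1)=-9, Q(4)=-384.
So the global minimum of phi is P(4) + Q(4) − 1 = -640 − 384 − 1 = -1025, attained at (4, 4).

-1025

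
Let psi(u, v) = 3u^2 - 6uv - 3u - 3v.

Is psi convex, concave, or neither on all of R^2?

neither

psi is quadratic, so its Hessian is the constant matrix H = [[6, -6], [-6, 0]].
det(H) = -36, tr(H) = 6.
det(H) < 0, so H is indefinite: neither convex nor concave.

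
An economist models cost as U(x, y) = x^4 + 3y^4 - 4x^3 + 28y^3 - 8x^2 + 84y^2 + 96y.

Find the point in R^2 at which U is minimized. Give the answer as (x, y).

U(x,y) separates as P(x) + Q(y), so its minimum is min P + min Q.
P'(x) = 4x(x - 4)(x + 1) vanishes at x ∈ {-1, 0, 4}; Q'(y) = 12(y + 1)(y + 2)(y + 4) vanishes at y ∈ {-4, -2, -1}.
Local minima of P (where P''>0): P(-1)=-3, P(4)=-128. Local minima of Q: Q(-4)=-64, Q(-1)=-37.
So the global minimum of U is P(4) + Q(-4) = -128 − 64 = -192, attained at (4, -4).

(4, -4)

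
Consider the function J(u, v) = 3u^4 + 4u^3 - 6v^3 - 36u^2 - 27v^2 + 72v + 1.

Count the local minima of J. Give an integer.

J separates as a function of u plus a function of v, so ∇J=0 decouples.
∂J/∂u = 12u(u - 2)(u + 3) = 0 at u ∈ {-3, 0, 2}; ∂J/∂v = -18(v - 1)(v + 4) = 0 at v ∈ {-4, 1}.
The Hessian is diagonal: diag(J_uu, J_vv). Second derivatives: J_uu(-3)=180, J_uu(0)=-72, J_uu(2)=120; J_vv(-4)=90, J_vv(1)=-90.
Local minima occur where both diagonal entries positive: (-3, -4), (2, -4). Count: 2.

2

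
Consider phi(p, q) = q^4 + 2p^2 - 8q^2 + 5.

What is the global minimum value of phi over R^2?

phi(p,q) separates as A(p) + B(q) + 5, so its minimum is min A + min B + 5.
A'(p) = 4p vanishes at p ∈ {0}; B'(q) = 4q(q - 2)(q + 2) vanishes at q ∈ {-2, 0, 2}.
Local minima of A (where A''>0): A(0)=0. Local minima of B: B(-2)=-16, B(2)=-16.
So the global minimum of phi is A(0) + B(-2) + 5 = 0 − 16 + 5 = -11, attained at (0, -2).

-11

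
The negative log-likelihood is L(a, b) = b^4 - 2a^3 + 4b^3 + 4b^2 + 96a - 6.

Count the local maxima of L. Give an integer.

1

L separates as a function of a plus a function of b, so ∇L=0 decouples.
∂L/∂a = -6(a - 4)(a + 4) = 0 at a ∈ {-4, 4}; ∂L/∂b = 4b(b + 1)(b + 2) = 0 at b ∈ {-2, -1, 0}.
The Hessian is diagonal: diag(L_aa, L_bb). Second derivatives: L_aa(-4)=48, L_aa(4)=-48; L_bb(-2)=8, L_bb(-1)=-4, L_bb(0)=8.
Local maxima occur where both diagonal entries negative: (4, -1). Count: 1.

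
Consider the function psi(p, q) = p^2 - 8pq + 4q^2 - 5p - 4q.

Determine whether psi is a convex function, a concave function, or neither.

neither

psi is quadratic, so its Hessian is the constant matrix H = [[2, -8], [-8, 8]].
det(H) = -48, tr(H) = 10.
det(H) < 0, so H is indefinite: neither convex nor concave.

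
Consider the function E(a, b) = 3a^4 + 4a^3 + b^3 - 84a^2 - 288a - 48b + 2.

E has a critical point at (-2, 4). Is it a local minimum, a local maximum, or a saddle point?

saddle point

The mixed partial ∂²E/∂a∂b is 0, so the Hessian at any point is diag(E_aa, E_bb) = diag(12(3a^2 + 2a - 14), 6b).
At (-2, 4): H = diag(-72, 24).
The eigenvalues have opposite signs, so H is indefinite: a saddle point.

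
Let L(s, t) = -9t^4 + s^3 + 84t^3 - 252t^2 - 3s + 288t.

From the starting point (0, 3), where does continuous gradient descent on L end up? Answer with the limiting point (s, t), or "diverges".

(1, 2)

L is separable, so gradient descent decouples: s follows -∂L/∂s, t follows -∂L/∂t.
∂L/∂s = 3(s - 1)(s + 1); at s=0 this is -3, so s increases.
∂L/∂t = -36(t - 4)(t - 2)(t - 1); at t=3 this is 72, so t decreases.
s converges to its nearest critical value 1 (a local min of the s-part); t converges to 2. The iterate converges to (1, 2).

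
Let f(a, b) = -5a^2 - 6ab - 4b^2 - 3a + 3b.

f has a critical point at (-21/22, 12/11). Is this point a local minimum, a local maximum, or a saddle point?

The Hessian of f is constant: H = [[-10, -6], [-6, -8]].
det(H) = (-10)·(-8) − (-6)² = 44.
det(H) > 0 and tr(H) = -18 < 0, so H is negative definite and the point is a local maximum.

local maximum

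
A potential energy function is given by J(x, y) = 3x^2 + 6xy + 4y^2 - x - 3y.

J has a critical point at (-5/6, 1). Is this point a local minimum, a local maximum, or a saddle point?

The Hessian of J is constant: H = [[6, 6], [6, 8]].
det(H) = 6·8 − 6² = 12.
det(H) > 0 and tr(H) = 14 > 0, so H is positive definite and the point is a local minimum.

local minimum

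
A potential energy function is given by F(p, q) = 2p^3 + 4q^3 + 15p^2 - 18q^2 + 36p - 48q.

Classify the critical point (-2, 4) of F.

The mixed partial ∂²F/∂p∂q is 0, so the Hessian at any point is diag(F_pp, F_qq) = diag(6(2p + 5), 12(2q - 3)).
At (-2, 4): H = diag(6, 60).
Both eigenvalues are positive, so H is positive definite: a local minimum.

local minimum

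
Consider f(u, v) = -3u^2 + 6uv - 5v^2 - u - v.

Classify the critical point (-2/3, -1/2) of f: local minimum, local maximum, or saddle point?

local maximum

The Hessian of f is constant: H = [[-6, 6], [6, -10]].
det(H) = (-6)·(-10) − 6² = 24.
det(H) > 0 and tr(H) = -16 < 0, so H is negative definite and the point is a local maximum.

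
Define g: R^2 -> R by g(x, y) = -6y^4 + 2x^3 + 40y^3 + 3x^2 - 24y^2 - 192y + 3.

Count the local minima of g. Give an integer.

1

g separates as a function of x plus a function of y, so ∇g=0 decouples.
∂g/∂x = 6x(x + 1) = 0 at x ∈ {-1, 0}; ∂g/∂y = -24(y - 4)(y - 2)(y + 1) = 0 at y ∈ {-1, 2, 4}.
The Hessian is diagonal: diag(g_xx, g_yy). Second derivatives: g_xx(-1)=-6, g_xx(0)=6; g_yy(-1)=-360, g_yy(2)=144, g_yy(4)=-240.
Local minima occur where both diagonal entries positive: (0, 2). Count: 1.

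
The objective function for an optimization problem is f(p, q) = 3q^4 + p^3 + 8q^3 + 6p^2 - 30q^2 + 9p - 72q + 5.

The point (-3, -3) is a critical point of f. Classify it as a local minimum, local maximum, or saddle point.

The mixed partial ∂²f/∂p∂q is 0, so the Hessian at any point is diag(f_pp, f_qq) = diag(6(p + 2), 12(3q^2 + 4q - 5)).
At (-3, -3): H = diag(-6, 120).
The eigenvalues have opposite signs, so H is indefinite: a saddle point.

saddle point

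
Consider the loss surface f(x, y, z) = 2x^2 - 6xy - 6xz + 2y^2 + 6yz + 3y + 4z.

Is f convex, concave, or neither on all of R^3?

f is quadratic, so its Hessian is the constant matrix H = [[4, -6, -6], [-6, 4, 6], [-6, 6, 0]].
Leading principal minors: 4, -20, 144.
Neither pattern holds ⇒ H is indefinite ⇒ neither convex nor concave.

neither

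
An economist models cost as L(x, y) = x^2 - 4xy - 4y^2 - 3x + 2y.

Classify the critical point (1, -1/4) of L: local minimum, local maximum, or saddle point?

saddle point

The Hessian of L is constant: H = [[2, -4], [-4, -8]].
det(H) = 2·(-8) − (-4)² = -32.
Since det(H) < 0, H is indefinite and the critical point is a saddle point.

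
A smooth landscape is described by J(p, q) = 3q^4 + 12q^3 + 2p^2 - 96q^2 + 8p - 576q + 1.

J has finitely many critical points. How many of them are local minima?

2

J separates as a function of p plus a function of q, so ∇J=0 decouples.
∂J/∂p = 4(p + 2) = 0 at p ∈ {-2}; ∂J/∂q = 12(q - 4)(q + 3)(q + 4) = 0 at q ∈ {-4, -3, 4}.
The Hessian is diagonal: diag(J_pp, J_qq). Second derivatives: J_pp(-2)=4; J_qq(-4)=96, J_qq(-3)=-84, J_qq(4)=672.
Local minima occur where both diagonal entries positive: (-2, -4), (-2, 4). Count: 2.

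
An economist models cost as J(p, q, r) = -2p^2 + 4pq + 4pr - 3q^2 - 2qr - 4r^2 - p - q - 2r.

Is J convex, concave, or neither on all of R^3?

J is quadratic, so its Hessian is the constant matrix H = [[-4, 4, 4], [4, -6, -2], [4, -2, -8]].
Leading principal minors: -4, 8, -16.
Signs alternate −, +, − ⇒ H ≺ 0 ⇒ concave.

concave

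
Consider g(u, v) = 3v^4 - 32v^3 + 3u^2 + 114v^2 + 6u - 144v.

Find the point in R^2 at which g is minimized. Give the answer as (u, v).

g(u,v) separates as P(u) + Q(v), so its minimum is min P + min Q.
P'(u) = 6u + 6 vanishes at u ∈ {-1}; Q'(v) = 12(v - 4)(v - 3)(v - 1) vanishes at v ∈ {1, 3, 4}.
Local minima of P (where P''>0): P(-1)=-3. Local minima of Q: Q(1)=-59, Q(4)=-32.
So the global minimum of g is P(-1) + Q(1) = -3 − 59 = -62, attained at (-1, 1).

(-1, 1)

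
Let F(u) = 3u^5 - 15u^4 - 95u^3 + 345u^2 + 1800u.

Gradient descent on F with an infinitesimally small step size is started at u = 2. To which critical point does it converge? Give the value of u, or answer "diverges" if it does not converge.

F'(u) = 15(u - 5)(u - 4)(u + 2)(u + 3), so F'(2) = 1800.
Gradient descent moves in the -F' direction, i.e. u is decreasing.
The nearest critical point in that direction is u = -2, where F'' = 630 > 0 (a local minimum). The iterate converges there.

-2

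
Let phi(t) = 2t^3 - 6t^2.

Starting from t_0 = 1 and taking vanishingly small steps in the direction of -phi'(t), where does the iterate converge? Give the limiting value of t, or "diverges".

phi'(t) = 6t(t - 2), so phi'(1) = -6.
Gradient descent moves in the -phi' direction, i.e. t is increasing.
The nearest critical point in that direction is t = 2, where phi'' = 12 > 0 (a local minimum). The iterate converges there.

2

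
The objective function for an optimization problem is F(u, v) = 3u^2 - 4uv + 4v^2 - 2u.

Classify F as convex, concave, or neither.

convex

F is quadratic, so its Hessian is the constant matrix H = [[6, -4], [-4, 8]].
det(H) = 32, tr(H) = 14.
det(H) > 0 and tr(H) > 0, so H is positive definite everywhere: convex.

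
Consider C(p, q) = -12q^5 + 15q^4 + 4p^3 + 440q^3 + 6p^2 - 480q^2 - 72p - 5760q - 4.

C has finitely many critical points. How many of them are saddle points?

4

C separates as a function of p plus a function of q, so ∇C=0 decouples.
∂C/∂p = 12(p - 2)(p + 3) = 0 at p ∈ {-3, 2}; ∂C/∂q = -60(q - 4)(q - 3)(q + 2)(q + 4) = 0 at q ∈ {-4, -2, 3, 4}.
The Hessian is diagonal: diag(C_pp, C_qq). Second derivatives: C_pp(-3)=-60, C_pp(2)=60; C_qq(-4)=6720, C_qq(-2)=-3600, C_qq(3)=2100, C_qq(4)=-2880.
Saddle points occur where the two diagonal entries have opposite signs: (-3, -4), (-3, 3), (2, -2), (2, 4). Count: 4.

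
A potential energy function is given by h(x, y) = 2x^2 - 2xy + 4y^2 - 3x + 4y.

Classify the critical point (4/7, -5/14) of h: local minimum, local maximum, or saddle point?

local minimum

The Hessian of h is constant: H = [[4, -2], [-2, 8]].
det(H) = 4·8 − (-2)² = 28.
det(H) > 0 and tr(H) = 12 > 0, so H is positive definite and the point is a local minimum.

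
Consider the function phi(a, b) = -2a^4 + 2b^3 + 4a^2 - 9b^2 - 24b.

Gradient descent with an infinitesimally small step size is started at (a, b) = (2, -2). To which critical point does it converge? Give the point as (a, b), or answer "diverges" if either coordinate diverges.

phi is separable, so gradient descent decouples: a follows -∂phi/∂a, b follows -∂phi/∂b.
∂phi/∂a = -8a(a - 1)(a + 1); at a=2 this is -48, so a increases.
∂phi/∂b = 6(b - 4)(b + 1); at b=-2 this is 36, so b decreases.
The a-coordinate has no critical point in that direction and runs off to infinity.

diverges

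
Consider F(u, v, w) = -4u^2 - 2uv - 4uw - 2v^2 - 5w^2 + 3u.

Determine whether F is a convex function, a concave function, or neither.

F is quadratic, so its Hessian is the constant matrix H = [[-8, -2, -4], [-2, -4, 0], [-4, 0, -10]].
Leading principal minors: -8, 28, -216.
Signs alternate −, +, − ⇒ H ≺ 0 ⇒ concave.

concave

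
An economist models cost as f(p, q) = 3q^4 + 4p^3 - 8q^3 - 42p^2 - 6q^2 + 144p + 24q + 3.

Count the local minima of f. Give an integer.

2

f separates as a function of p plus a function of q, so ∇f=0 decouples.
∂f/∂p = 12(p - 4)(p - 3) = 0 at p ∈ {3, 4}; ∂f/∂q = 12(q - 2)(q - 1)(q + 1) = 0 at q ∈ {-1, 1, 2}.
The Hessian is diagonal: diag(f_pp, f_qq). Second derivatives: f_pp(3)=-12, f_pp(4)=12; f_qq(-1)=72, f_qq(1)=-24, f_qq(2)=36.
Local minima occur where both diagonal entries positive: (4, -1), (4, 2). Count: 2.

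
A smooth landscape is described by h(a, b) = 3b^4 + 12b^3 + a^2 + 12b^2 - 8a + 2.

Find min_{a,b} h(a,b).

-14

h(a,b) separates as P(a) + Q(b) + 2, so its minimum is min P + min Q + 2.
P'(a) = 2a - 8 vanishes at a ∈ {4}; Q'(b) = 12b(b + 1)(b + 2) vanishes at b ∈ {-2, -1, 0}.
Local minima of P (where P''>0): P(4)=-16. Local minima of Q: Q(-2)=0, Q(0)=0.
So the global minimum of h is P(4) + Q(-2) + 2 = -16 + 0 + 2 = -14, attained at (4, -2).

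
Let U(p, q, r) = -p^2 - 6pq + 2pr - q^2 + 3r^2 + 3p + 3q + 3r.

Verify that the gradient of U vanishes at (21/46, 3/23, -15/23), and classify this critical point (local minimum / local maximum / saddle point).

saddle point

∇U = (-2p - 6q + 2r + 3, -6p - 2q + 3, 2p + 6r + 3); substituting (21/46, 3/23, -15/23) gives ∇U = (0, 0, 0), so (21/46, 3/23, -15/23) is indeed a critical point.
The Hessian is constant: H = [[-2, -6, 2], [-6, -2, 0], [2, 0, 6]].
Leading principal minors: Δ₁ = -2, Δ₂ = -32, Δ₃ = -184.
The minors fit neither the all-positive nor the alternating-sign pattern, so H is indefinite: a saddle point.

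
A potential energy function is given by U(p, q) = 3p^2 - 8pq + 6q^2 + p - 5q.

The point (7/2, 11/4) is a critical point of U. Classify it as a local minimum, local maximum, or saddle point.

local minimum

The Hessian of U is constant: H = [[6, -8], [-8, 12]].
det(H) = 6·12 − (-8)² = 8.
det(H) > 0 and tr(H) = 18 > 0, so H is positive definite and the point is a local minimum.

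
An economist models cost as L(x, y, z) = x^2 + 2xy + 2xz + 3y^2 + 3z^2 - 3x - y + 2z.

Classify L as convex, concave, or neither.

convex

L is quadratic, so its Hessian is the constant matrix H = [[2, 2, 2], [2, 6, 0], [2, 0, 6]].
Leading principal minors: 2, 8, 24.
All positive ⇒ H ≻ 0 ⇒ convex.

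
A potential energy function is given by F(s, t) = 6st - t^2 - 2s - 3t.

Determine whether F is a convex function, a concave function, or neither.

F is quadratic, so its Hessian is the constant matrix H = [[0, 6], [6, -2]].
det(H) = -36, tr(H) = -2.
det(H) < 0, so H is indefinite: neither convex nor concave.

neither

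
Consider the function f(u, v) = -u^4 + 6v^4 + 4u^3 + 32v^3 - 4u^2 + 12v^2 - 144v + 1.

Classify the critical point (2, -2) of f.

The mixed partial ∂²f/∂u∂v is 0, so the Hessian at any point is diag(f_uu, f_vv) = diag(4(-3u^2 + 6u - 2), 24(3v^2 + 8v + 1)).
At (2, -2): H = diag(-8, -72).
Both eigenvalues are negative, so H is negative definite: a local maximum.

local maximum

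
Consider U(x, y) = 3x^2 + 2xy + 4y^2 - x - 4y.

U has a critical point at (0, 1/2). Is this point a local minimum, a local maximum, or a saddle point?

local minimum

The Hessian of U is constant: H = [[6, 2], [2, 8]].
det(H) = 6·8 − 2² = 44.
det(H) > 0 and tr(H) = 14 > 0, so H is positive definite and the point is a local minimum.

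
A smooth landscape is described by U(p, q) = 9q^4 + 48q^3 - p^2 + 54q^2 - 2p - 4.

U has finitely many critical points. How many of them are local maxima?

U separates as a function of p plus a function of q, so ∇U=0 decouples.
∂U/∂p = -2(p + 1) = 0 at p ∈ {-1}; ∂U/∂q = 36q(q + 1)(q + 3) = 0 at q ∈ {-3, -1, 0}.
The Hessian is diagonal: diag(U_pp, U_qq). Second derivatives: U_pp(-1)=-2; U_qq(-3)=216, U_qq(-1)=-72, U_qq(0)=108.
Local maxima occur where both diagonal entries negative: (-1, -1). Count: 1.

1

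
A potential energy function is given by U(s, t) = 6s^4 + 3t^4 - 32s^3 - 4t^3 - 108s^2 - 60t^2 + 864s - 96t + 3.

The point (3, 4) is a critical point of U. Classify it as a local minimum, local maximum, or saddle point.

The mixed partial ∂²U/∂s∂t is 0, so the Hessian at any point is diag(U_ss, U_tt) = diag(24(3s^2 - 8s - 9), 12(3t^2 - 2t - 10)).
At (3, 4): H = diag(-144, 360).
The eigenvalues have opposite signs, so H is indefinite: a saddle point.

saddle point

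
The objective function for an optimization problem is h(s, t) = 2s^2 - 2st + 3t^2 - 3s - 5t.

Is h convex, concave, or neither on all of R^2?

convex

h is quadratic, so its Hessian is the constant matrix H = [[4, -2], [-2, 6]].
det(H) = 20, tr(H) = 10.
det(H) > 0 and tr(H) > 0, so H is positive definite everywhere: convex.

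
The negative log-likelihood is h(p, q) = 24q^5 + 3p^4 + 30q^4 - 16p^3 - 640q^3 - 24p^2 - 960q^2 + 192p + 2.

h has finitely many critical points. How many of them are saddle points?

h separates as a function of p plus a function of q, so ∇h=0 decouples.
∂h/∂p = 12(p - 4)(p - 2)(p + 2) = 0 at p ∈ {-2, 2, 4}; ∂h/∂q = 120q(q - 4)(q + 1)(q + 4) = 0 at q ∈ {-4, -1, 0, 4}.
The Hessian is diagonal: diag(h_pp, h_qq). Second derivatives: h_pp(-2)=288, h_pp(2)=-96, h_pp(4)=144; h_qq(-4)=-11520, h_qq(-1)=1800, h_qq(0)=-1920, h_qq(4)=19200.
Saddle points occur where the two diagonal entries have opposite signs: (-2, -4), (-2, 0), (2, -1), (2, 4), (4, -4), (4, 0). Count: 6.

6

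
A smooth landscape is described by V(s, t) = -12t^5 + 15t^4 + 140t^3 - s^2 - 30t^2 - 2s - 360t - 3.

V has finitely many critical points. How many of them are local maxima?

2

V separates as a function of s plus a function of t, so ∇V=0 decouples.
∂V/∂s = -2(s + 1) = 0 at s ∈ {-1}; ∂V/∂t = -60(t - 3)(t - 1)(t + 1)(t + 2) = 0 at t ∈ {-2, -1, 1, 3}.
The Hessian is diagonal: diag(V_ss, V_tt). Second derivatives: V_ss(-1)=-2; V_tt(-2)=900, V_tt(-1)=-480, V_tt(1)=720, V_tt(3)=-2400.
Local maxima occur where both diagonal entries negative: (-1, -1), (-1, 3). Count: 2.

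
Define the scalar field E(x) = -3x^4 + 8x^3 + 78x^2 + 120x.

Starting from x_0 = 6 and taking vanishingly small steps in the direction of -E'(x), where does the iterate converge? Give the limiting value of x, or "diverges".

E'(x) = -12(x - 5)(x + 1)(x + 2), so E'(6) = -672.
Gradient descent moves in the -E' direction, i.e. x is increasing.
There is no critical point above x=6, and E' keeps the same sign, so the iterate runs off to +∞.

diverges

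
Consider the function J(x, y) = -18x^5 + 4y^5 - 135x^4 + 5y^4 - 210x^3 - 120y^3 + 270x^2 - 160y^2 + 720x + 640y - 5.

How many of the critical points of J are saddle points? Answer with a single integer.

J separates as a function of x plus a function of y, so ∇J=0 decouples.
∂J/∂x = -90(x - 1)(x + 1)(x + 2)(x + 4) = 0 at x ∈ {-4, -2, -1, 1}; ∂J/∂y = 20(y - 4)(y - 1)(y + 2)(y + 4) = 0 at y ∈ {-4, -2, 1, 4}.
The Hessian is diagonal: diag(J_xx, J_yy). Second derivatives: J_xx(-4)=2700, J_xx(-2)=-540, J_xx(-1)=540, J_xx(1)=-2700; J_yy(-4)=-1600, J_yy(-2)=720, J_yy(1)=-900, J_yy(4)=2880.
Saddle points occur where the two diagonal entries have opposite signs: (-4, -4), (-4, 1), (-2, -2), (-2, 4), (-1, -4), (-1, 1), (1, -2), (1, 4). Count: 8.

8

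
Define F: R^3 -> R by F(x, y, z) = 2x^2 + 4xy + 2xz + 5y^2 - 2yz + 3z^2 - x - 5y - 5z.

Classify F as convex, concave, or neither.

convex

F is quadratic, so its Hessian is the constant matrix H = [[4, 4, 2], [4, 10, -2], [2, -2, 6]].
Leading principal minors: 4, 24, 56.
All positive ⇒ H ≻ 0 ⇒ convex.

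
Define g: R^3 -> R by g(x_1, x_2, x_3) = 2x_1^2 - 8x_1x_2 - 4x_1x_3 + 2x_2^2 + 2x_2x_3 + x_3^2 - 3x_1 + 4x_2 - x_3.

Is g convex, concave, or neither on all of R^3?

g is quadratic, so its Hessian is the constant matrix H = [[4, -8, -4], [-8, 4, 2], [-4, 2, 2]].
Leading principal minors: 4, -48, -48.
Neither pattern holds ⇒ H is indefinite ⇒ neither convex nor concave.

neither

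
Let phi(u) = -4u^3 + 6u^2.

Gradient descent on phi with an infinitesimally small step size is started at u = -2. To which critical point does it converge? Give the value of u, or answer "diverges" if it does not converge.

phi'(u) = -12u(u - 1), so phi'(-2) = -72.
Gradient descent moves in the -phi' direction, i.e. u is increasing.
The nearest critical point in that direction is u = 0, where phi'' = 12 > 0 (a local minimum). The iterate converges there.

0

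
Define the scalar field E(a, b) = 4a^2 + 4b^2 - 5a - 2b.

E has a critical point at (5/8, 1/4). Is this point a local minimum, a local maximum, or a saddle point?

local minimum

The Hessian of E is constant: H = [[8, 0], [0, 8]].
det(H) = 8·8 − 0² = 64.
det(H) > 0 and tr(H) = 16 > 0, so H is positive definite and the point is a local minimum.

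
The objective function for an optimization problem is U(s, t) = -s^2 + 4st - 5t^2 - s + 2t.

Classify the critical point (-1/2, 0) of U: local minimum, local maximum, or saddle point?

The Hessian of U is constant: H = [[-2, 4], [4, -10]].
det(H) = (-2)·(-10) − 4² = 4.
det(H) > 0 and tr(H) = -12 < 0, so H is negative definite and the point is a local maximum.

local maximum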